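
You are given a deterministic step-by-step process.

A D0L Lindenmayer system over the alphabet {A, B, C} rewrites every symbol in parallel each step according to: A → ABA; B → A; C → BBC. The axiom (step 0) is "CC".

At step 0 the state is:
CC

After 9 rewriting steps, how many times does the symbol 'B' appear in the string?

1156

[0] CC
[1] BBCBBC
[2] AABBCAABBC
[3] ABAABAAABBCABAABAAABBC
[4] ABAAABAABAAABAABAABAAABBCABAAABAABAAABAABAABAAABBC
[5] ABAAABAABAABAAABAABAAABAABAABAAABAABAAABAABAAABAABAABAAABBCABAAABAABAABAAABAABAAABAABAABAAABAABAAABAABAAABAABAABAAABBC
[6] ABAAABAABAABAAABAABAAABAABAAABAABAABAAABAABAAABAABAABAAABA…BAAABAABAABAAABAABAAABAABAABAAABAABAAABAABAAABAABAABAAABBC  (len 282)
[7] ABAAABAABAABAAABAABAAABAABAAABAABAABAAABAABAAABAABAABAAABA…BAAABAABAABAAABAABAAABAABAABAAABAABAAABAABAAABAABAABAAABBC  (len 678)
[8] ABAAABAABAABAAABAABAAABAABAAABAABAABAAABAABAAABAABAABAAABA…BAAABAABAABAAABAABAAABAABAABAAABAABAAABAABAAABAABAABAAABBC  (len 1634)
[9] ABAAABAABAABAAABAABAAABAABAAABAABAABAAABAABAAABAABAABAAABA…BAAABAABAABAAABAABAAABAABAABAAABAABAAABAABAAABAABAABAAABBC  (len 3942)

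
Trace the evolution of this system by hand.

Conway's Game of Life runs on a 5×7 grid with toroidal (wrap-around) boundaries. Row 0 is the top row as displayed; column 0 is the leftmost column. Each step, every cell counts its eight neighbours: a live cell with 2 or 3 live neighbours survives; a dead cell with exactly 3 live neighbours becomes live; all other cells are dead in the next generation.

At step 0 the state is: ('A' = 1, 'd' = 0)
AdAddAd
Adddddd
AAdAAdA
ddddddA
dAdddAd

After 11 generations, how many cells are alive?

t=0: AdAddAd
Adddddd
AAdAAdA
ddddddA
dAdddAd
t=1: Adddddd
ddAAAAd
dAdddAA
dAAdAdA
AAdddAd
t=2: AdAAdAd
AAAAAAd
dAddddA
ddAdAdd
ddAddAd
t=3: AddddAd
dddddAd
ddddddA
dAAAdAd
ddAddAA
t=4: ddddAAd
dddddAd
ddAdAAA
AAAAAAd
AdAAdAd
t=5: dddAdAd
dddAddd
AdAdddd
Adddddd
Adddddd
t=6: ddddAdd
ddAAAdd
dAddddd
AdddddA
ddddddA
t=7: ddddAAd
ddAAAdd
AAAAddd
AdddddA
AddddAA
t=8: ddddddd
dddddAd
AdddAdA
ddAddAd
AdddAdd
t=9: ddddddd
dddddAA
ddddAdA
AAdAAAd
ddddddd
t=10: ddddddd
dddddAA
dddAddd
AddAAAA
ddddAdd
t=11: dddddAd
ddddddd
AddAddd
dddAdAA
dddAAdA

9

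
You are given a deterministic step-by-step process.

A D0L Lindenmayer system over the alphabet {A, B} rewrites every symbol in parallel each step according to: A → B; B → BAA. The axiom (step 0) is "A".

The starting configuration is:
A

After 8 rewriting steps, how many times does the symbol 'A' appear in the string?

86

[0] A
[1] B
[2] BAA
[3] BAABB
[4] BAABBBAABAA
[5] BAABBBAABAABAABBBAABB
[6] BAABBBAABAABAABBBAABBBAABBBAABAABAABBBAABAA
[7] BAABBBAABAABAABBBAABBBAABBBAABAABAABBBAABAABAABBBAABAABAABBBAABBBAABBBAABAABAABBBAABB
[8] BAABBBAABAABAABBBAABBBAABBBAABAABAABBBAABAABAABBBAABAABAAB…ABAABAABBBAABAABAABBBAABAABAABBBAABBBAABBBAABAABAABBBAABAA  (len 171)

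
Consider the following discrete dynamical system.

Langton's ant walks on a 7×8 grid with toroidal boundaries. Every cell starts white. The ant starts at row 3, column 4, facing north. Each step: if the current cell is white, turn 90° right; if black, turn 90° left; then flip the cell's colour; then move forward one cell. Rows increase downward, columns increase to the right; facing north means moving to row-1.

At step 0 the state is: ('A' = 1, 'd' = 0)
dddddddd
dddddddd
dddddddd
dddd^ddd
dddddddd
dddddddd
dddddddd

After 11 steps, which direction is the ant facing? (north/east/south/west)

west

0) dddddddd
dddddddd
dddddddd
dddd^ddd
dddddddd
dddddddd
dddddddd
1) dddddddd
dddddddd
dddddddd
ddddA>dd
dddddddd
dddddddd
dddddddd
2) dddddddd
dddddddd
dddddddd
ddddAAdd
dddddvdd
dddddddd
dddddddd
3) dddddddd
dddddddd
dddddddd
ddddAAdd
dddd<Add
dddddddd
dddddddd
4) dddddddd
dddddddd
dddddddd
dddd^Add
ddddAAdd
dddddddd
dddddddd
5) dddddddd
dddddddd
dddddddd
ddd<dAdd
ddddAAdd
dddddddd
dddddddd
6) dddddddd
dddddddd
ddd^dddd
dddAdAdd
ddddAAdd
dddddddd
dddddddd
7) dddddddd
dddddddd
dddA>ddd
dddAdAdd
ddddAAdd
dddddddd
dddddddd
8) dddddddd
dddddddd
dddAAddd
dddAvAdd
ddddAAdd
dddddddd
dddddddd
9) dddddddd
dddddddd
dddAAddd
ddd<AAdd
ddddAAdd
dddddddd
dddddddd
10) dddddddd
dddddddd
dddAAddd
ddddAAdd
dddvAAdd
dddddddd
dddddddd
11) dddddddd
dddddddd
dddAAddd
ddddAAdd
dd<AAAdd
dddddddd
dddddddd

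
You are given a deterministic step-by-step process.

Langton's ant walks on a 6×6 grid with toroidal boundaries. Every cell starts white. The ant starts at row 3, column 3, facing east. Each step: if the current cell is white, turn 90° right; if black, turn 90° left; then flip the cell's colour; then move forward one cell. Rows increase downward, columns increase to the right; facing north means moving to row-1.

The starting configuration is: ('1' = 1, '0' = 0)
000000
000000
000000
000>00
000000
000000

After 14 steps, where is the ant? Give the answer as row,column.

2,2

0) 000000
000000
000000
000>00
000000
000000
1) 000000
000000
000000
000100
000v00
000000
2) 000000
000000
000000
000100
00<100
000000
3) 000000
000000
000000
00^100
001100
000000
4) 000000
000000
000000
001>00
001100
000000
5) 000000
000000
000^00
001000
001100
000000
6) 000000
000000
0001>0
001000
001100
000000
7) 000000
000000
000110
0010v0
001100
000000
8) 000000
000000
000110
001<10
001100
000000
9) 000000
000000
000^10
001110
001100
000000
10) 000000
000000
00<010
001110
001100
000000
11) 000000
00^000
001010
001110
001100
000000
12) 000000
001>00
001010
001110
001100
000000
13) 000000
001100
001v10
001110
001100
000000
14) 000000
001100
00<110
001110
001100
000000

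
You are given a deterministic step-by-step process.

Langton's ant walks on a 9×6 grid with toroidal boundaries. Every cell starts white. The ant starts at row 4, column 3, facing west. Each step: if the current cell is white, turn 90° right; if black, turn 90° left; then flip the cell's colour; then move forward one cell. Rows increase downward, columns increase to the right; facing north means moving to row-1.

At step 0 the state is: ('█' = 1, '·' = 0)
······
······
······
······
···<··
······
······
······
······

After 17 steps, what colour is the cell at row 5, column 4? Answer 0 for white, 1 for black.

gen 0: ······
······
······
······
···<··
······
······
······
······
gen 1: ······
······
······
···^··
···█··
······
······
······
······
gen 2: ······
······
······
···█>·
···█··
······
······
······
······
gen 3: ······
······
······
···██·
···█v·
······
······
······
······
gen 4: ······
······
······
···██·
···<█·
······
······
······
······
gen 5: ······
······
······
···██·
····█·
···v··
······
······
······
gen 6: ······
······
······
···██·
····█·
··<█··
······
······
······
gen 7: ······
······
······
···██·
··^·█·
··██··
······
······
······
gen 8: ······
······
······
···██·
··█>█·
··██··
······
······
······
gen 9: ······
······
······
···██·
··███·
··█v··
······
······
······
gen 10: ······
······
······
···██·
··███·
··█·>·
······
······
······
gen 11: ······
······
······
···██·
··███·
··█·█·
····v·
······
······
gen 12: ······
······
······
···██·
··███·
··█·█·
···<█·
······
······
gen 13: ······
······
······
···██·
··███·
··█^█·
···██·
······
······
gen 14: ······
······
······
···██·
··███·
··██>·
···██·
······
······
gen 15: ······
······
······
···██·
··██^·
··██··
···██·
······
······
gen 16: ······
······
······
···██·
··█<··
··██··
···██·
······
······
gen 17: ······
······
······
···██·
··█···
··█v··
···██·
······
······

0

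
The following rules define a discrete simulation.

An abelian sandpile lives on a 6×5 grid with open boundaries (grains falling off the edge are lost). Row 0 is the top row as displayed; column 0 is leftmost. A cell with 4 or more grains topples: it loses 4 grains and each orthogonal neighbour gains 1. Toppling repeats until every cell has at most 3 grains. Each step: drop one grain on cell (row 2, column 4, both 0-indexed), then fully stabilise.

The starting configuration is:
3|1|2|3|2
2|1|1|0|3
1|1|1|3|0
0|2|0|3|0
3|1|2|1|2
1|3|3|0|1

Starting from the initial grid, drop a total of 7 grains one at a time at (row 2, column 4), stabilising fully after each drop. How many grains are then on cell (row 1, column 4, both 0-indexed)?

t=0: 3|1|2|3|2
2|1|1|0|3
1|1|1|3|0
0|2|0|3|0
3|1|2|1|2
1|3|3|0|1
t=1: 3|1|2|3|2
2|1|1|0|3
1|1|1|3|1
0|2|0|3|0
3|1|2|1|2
1|3|3|0|1
t=2: 3|1|2|3|2
2|1|1|0|3
1|1|1|3|2
0|2|0|3|0
3|1|2|1|2
1|3|3|0|1
t=3: 3|1|2|3|2
2|1|1|0|3
1|1|1|3|3
0|2|0|3|0
3|1|2|1|2
1|3|3|0|1
t=4: 3|1|2|3|3
2|1|1|2|0
1|1|2|1|2
0|2|1|0|2
3|1|2|2|2
1|3|3|0|1
t=5: 3|1|2|3|3
2|1|1|2|0
1|1|2|1|3
0|2|1|0|2
3|1|2|2|2
1|3|3|0|1
t=6: 3|1|2|3|3
2|1|1|2|1
1|1|2|2|0
0|2|1|0|3
3|1|2|2|2
1|3|3|0|1
t=7: 3|1|2|3|3
2|1|1|2|1
1|1|2|2|1
0|2|1|0|3
3|1|2|2|2
1|3|3|0|1

1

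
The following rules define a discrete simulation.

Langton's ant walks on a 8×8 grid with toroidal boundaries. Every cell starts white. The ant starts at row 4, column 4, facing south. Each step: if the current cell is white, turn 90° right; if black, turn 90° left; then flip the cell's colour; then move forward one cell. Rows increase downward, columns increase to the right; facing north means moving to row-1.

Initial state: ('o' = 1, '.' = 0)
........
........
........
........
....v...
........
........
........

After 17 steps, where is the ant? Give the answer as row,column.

4,5

0) ........
........
........
........
....v...
........
........
........
1) ........
........
........
........
...<o...
........
........
........
2) ........
........
........
...^....
...oo...
........
........
........
3) ........
........
........
...o>...
...oo...
........
........
........
4) ........
........
........
...oo...
...ov...
........
........
........
5) ........
........
........
...oo...
...o.>..
........
........
........
6) ........
........
........
...oo...
...o.o..
.....v..
........
........
7) ........
........
........
...oo...
...o.o..
....<o..
........
........
8) ........
........
........
...oo...
...o^o..
....oo..
........
........
9) ........
........
........
...oo...
...oo>..
....oo..
........
........
10) ........
........
........
...oo^..
...oo...
....oo..
........
........
11) ........
........
........
...ooo>.
...oo...
....oo..
........
........
12) ........
........
........
...oooo.
...oo.v.
....oo..
........
........
13) ........
........
........
...oooo.
...oo<o.
....oo..
........
........
14) ........
........
........
...oo^o.
...oooo.
....oo..
........
........
15) ........
........
........
...o<.o.
...oooo.
....oo..
........
........
16) ........
........
........
...o..o.
...ovoo.
....oo..
........
........
17) ........
........
........
...o..o.
...o.>o.
....oo..
........
........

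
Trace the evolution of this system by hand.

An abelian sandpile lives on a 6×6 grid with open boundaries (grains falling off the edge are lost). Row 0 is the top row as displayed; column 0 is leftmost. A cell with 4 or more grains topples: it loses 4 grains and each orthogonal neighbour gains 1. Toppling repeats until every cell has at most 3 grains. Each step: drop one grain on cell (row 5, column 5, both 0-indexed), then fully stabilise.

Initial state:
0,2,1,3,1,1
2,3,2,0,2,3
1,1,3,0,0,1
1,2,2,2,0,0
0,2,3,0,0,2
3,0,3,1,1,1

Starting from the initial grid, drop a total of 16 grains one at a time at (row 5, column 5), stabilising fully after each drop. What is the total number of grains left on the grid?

55

0) 0,2,1,3,1,1
2,3,2,0,2,3
1,1,3,0,0,1
1,2,2,2,0,0
0,2,3,0,0,2
3,0,3,1,1,1
1) 0,2,1,3,1,1
2,3,2,0,2,3
1,1,3,0,0,1
1,2,2,2,0,0
0,2,3,0,0,2
3,0,3,1,1,2
2) 0,2,1,3,1,1
2,3,2,0,2,3
1,1,3,0,0,1
1,2,2,2,0,0
0,2,3,0,0,2
3,0,3,1,1,3
3) 0,2,1,3,1,1
2,3,2,0,2,3
1,1,3,0,0,1
1,2,2,2,0,0
0,2,3,0,0,3
3,0,3,1,2,0
4) 0,2,1,3,1,1
2,3,2,0,2,3
1,1,3,0,0,1
1,2,2,2,0,0
0,2,3,0,0,3
3,0,3,1,2,1
5) 0,2,1,3,1,1
2,3,2,0,2,3
1,1,3,0,0,1
1,2,2,2,0,0
0,2,3,0,0,3
3,0,3,1,2,2
6) 0,2,1,3,1,1
2,3,2,0,2,3
1,1,3,0,0,1
1,2,2,2,0,0
0,2,3,0,0,3
3,0,3,1,2,3
7) 0,2,1,3,1,1
2,3,2,0,2,3
1,1,3,0,0,1
1,2,2,2,0,1
0,2,3,0,1,0
3,0,3,1,3,1
8) 0,2,1,3,1,1
2,3,2,0,2,3
1,1,3,0,0,1
1,2,2,2,0,1
0,2,3,0,1,0
3,0,3,1,3,2
9) 0,2,1,3,1,1
2,3,2,0,2,3
1,1,3,0,0,1
1,2,2,2,0,1
0,2,3,0,1,0
3,0,3,1,3,3
10) 0,2,1,3,1,1
2,3,2,0,2,3
1,1,3,0,0,1
1,2,2,2,0,1
0,2,3,0,2,1
3,0,3,2,0,1
11) 0,2,1,3,1,1
2,3,2,0,2,3
1,1,3,0,0,1
1,2,2,2,0,1
0,2,3,0,2,1
3,0,3,2,0,2
12) 0,2,1,3,1,1
2,3,2,0,2,3
1,1,3,0,0,1
1,2,2,2,0,1
0,2,3,0,2,1
3,0,3,2,0,3
13) 0,2,1,3,1,1
2,3,2,0,2,3
1,1,3,0,0,1
1,2,2,2,0,1
0,2,3,0,2,2
3,0,3,2,1,0
14) 0,2,1,3,1,1
2,3,2,0,2,3
1,1,3,0,0,1
1,2,2,2,0,1
0,2,3,0,2,2
3,0,3,2,1,1
15) 0,2,1,3,1,1
2,3,2,0,2,3
1,1,3,0,0,1
1,2,2,2,0,1
0,2,3,0,2,2
3,0,3,2,1,2
16) 0,2,1,3,1,1
2,3,2,0,2,3
1,1,3,0,0,1
1,2,2,2,0,1
0,2,3,0,2,2
3,0,3,2,1,3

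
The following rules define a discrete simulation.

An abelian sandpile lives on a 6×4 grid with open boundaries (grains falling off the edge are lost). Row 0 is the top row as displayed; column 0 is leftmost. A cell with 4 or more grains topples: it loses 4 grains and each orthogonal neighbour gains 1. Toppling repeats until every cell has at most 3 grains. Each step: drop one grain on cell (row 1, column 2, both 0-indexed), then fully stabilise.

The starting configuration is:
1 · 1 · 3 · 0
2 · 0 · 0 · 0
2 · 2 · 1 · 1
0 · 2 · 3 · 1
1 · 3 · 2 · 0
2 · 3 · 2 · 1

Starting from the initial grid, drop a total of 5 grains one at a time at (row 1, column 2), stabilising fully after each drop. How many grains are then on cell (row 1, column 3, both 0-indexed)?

1

0) 1 · 1 · 3 · 0
2 · 0 · 0 · 0
2 · 2 · 1 · 1
0 · 2 · 3 · 1
1 · 3 · 2 · 0
2 · 3 · 2 · 1
1) 1 · 1 · 3 · 0
2 · 0 · 1 · 0
2 · 2 · 1 · 1
0 · 2 · 3 · 1
1 · 3 · 2 · 0
2 · 3 · 2 · 1
2) 1 · 1 · 3 · 0
2 · 0 · 2 · 0
2 · 2 · 1 · 1
0 · 2 · 3 · 1
1 · 3 · 2 · 0
2 · 3 · 2 · 1
3) 1 · 1 · 3 · 0
2 · 0 · 3 · 0
2 · 2 · 1 · 1
0 · 2 · 3 · 1
1 · 3 · 2 · 0
2 · 3 · 2 · 1
4) 1 · 2 · 0 · 1
2 · 1 · 1 · 1
2 · 2 · 2 · 1
0 · 2 · 3 · 1
1 · 3 · 2 · 0
2 · 3 · 2 · 1
5) 1 · 2 · 0 · 1
2 · 1 · 2 · 1
2 · 2 · 2 · 1
0 · 2 · 3 · 1
1 · 3 · 2 · 0
2 · 3 · 2 · 1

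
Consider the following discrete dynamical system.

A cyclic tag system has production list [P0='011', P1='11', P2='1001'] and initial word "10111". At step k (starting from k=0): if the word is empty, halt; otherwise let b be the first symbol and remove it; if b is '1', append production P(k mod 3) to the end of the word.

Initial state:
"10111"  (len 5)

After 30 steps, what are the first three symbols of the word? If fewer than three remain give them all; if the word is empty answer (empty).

111

step 0: "10111"  (len 5)
step 1: "0111011"  (len 7)
step 2: "111011"  (len 6)
step 3: "110111001"  (len 9)
step 4: "10111001011"  (len 11)
step 5: "011100101111"  (len 12)
step 6: "11100101111"  (len 11)
step 7: "1100101111011"  (len 13)
step 8: "10010111101111"  (len 14)
step 9: "00101111011111001"  (len 17)
step 10: "0101111011111001"  (len 16)
step 11: "101111011111001"  (len 15)
step 12: "011110111110011001"  (len 18)
step 13: "11110111110011001"  (len 17)
step 14: "111011111001100111"  (len 18)
step 15: "110111110011001111001"  (len 21)
step 16: "10111110011001111001011"  (len 23)
step 17: "011111001100111100101111"  (len 24)
step 18: "11111001100111100101111"  (len 23)
step 19: "1111001100111100101111011"  (len 25)
step 20: "11100110011110010111101111"  (len 26)
step 21: "11001100111100101111011111001"  (len 29)
step 22: "1001100111100101111011111001011"  (len 31)
step 23: "00110011110010111101111100101111"  (len 32)
step 24: "0110011110010111101111100101111"  (len 31)
step 25: "110011110010111101111100101111"  (len 30)
step 26: "1001111001011110111110010111111"  (len 31)
step 27: "0011110010111101111100101111111001"  (len 34)
step 28: "011110010111101111100101111111001"  (len 33)
step 29: "11110010111101111100101111111001"  (len 32)
step 30: "11100101111011111001011111110011001"  (len 35)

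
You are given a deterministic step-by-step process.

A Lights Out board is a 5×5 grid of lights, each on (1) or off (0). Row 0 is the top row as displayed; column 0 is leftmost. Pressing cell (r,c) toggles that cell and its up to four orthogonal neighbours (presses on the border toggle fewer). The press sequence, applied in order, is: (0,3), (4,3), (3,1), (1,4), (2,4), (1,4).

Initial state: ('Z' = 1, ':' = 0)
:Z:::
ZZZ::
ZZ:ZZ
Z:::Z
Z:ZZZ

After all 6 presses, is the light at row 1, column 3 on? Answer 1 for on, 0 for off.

step 0: :Z:::
ZZZ::
ZZ:ZZ
Z:::Z
Z:ZZZ
step 1: :ZZZZ
ZZZZ:
ZZ:ZZ
Z:::Z
Z:ZZZ
step 2: :ZZZZ
ZZZZ:
ZZ:ZZ
Z::ZZ
Z::::
step 3: :ZZZZ
ZZZZ:
Z::ZZ
:ZZZZ
ZZ:::
step 4: :ZZZ:
ZZZ:Z
Z::Z:
:ZZZZ
ZZ:::
step 5: :ZZZ:
ZZZ::
Z:::Z
:ZZZ:
ZZ:::
step 6: :ZZZZ
ZZZZZ
Z::::
:ZZZ:
ZZ:::

1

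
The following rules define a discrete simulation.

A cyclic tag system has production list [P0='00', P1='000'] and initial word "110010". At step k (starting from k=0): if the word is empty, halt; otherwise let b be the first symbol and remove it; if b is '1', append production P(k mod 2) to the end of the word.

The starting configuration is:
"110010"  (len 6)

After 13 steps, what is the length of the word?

0

step 0: "110010"  (len 6)
step 1: "1001000"  (len 7)
step 2: "001000000"  (len 9)
step 3: "01000000"  (len 8)
step 4: "1000000"  (len 7)
step 5: "00000000"  (len 8)
step 6: "0000000"  (len 7)
step 7: "000000"  (len 6)
step 8: "00000"  (len 5)
step 9: "0000"  (len 4)
step 10: "000"  (len 3)
step 11: "00"  (len 2)
step 12: "0"  (len 1)
step 13: (halted — word empty)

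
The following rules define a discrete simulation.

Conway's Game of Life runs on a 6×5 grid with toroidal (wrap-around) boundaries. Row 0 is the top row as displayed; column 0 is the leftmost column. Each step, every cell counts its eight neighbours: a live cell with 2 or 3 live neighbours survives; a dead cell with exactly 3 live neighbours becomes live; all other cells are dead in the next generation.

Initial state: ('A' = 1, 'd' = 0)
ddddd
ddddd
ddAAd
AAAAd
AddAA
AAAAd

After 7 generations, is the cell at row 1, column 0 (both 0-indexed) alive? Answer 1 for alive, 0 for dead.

0

t=0: ddddd
ddddd
ddAAd
AAAAd
AddAA
AAAAd
t=1: dAAdd
ddddd
dddAA
Adddd
ddddd
AAAAd
t=2: AddAd
ddAAd
ddddA
ddddA
AdAdA
AddAd
t=3: dAdAd
ddAAd
ddddA
ddddA
AAddd
AdAAd
t=4: dAddd
ddAAA
ddddA
ddddA
AAAAd
AddAd
t=5: AAddd
AdAAA
AdddA
dAAdA
AAAAd
AddAd
t=6: ddddd
ddAAd
ddddd
ddddd
ddddd
dddAd
t=7: ddAAd
ddddd
ddddd
ddddd
ddddd
ddddd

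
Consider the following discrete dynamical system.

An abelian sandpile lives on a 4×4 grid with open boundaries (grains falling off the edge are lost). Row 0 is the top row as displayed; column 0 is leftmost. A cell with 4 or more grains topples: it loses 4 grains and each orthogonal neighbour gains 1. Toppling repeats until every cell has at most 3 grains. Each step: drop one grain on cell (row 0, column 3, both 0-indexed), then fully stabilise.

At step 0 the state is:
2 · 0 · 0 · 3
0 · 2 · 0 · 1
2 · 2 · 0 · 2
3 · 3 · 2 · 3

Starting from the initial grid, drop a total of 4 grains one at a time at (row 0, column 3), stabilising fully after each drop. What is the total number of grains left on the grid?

27

k=0  2 · 0 · 0 · 3
0 · 2 · 0 · 1
2 · 2 · 0 · 2
3 · 3 · 2 · 3
k=1  2 · 0 · 1 · 0
0 · 2 · 0 · 2
2 · 2 · 0 · 2
3 · 3 · 2 · 3
k=2  2 · 0 · 1 · 1
0 · 2 · 0 · 2
2 · 2 · 0 · 2
3 · 3 · 2 · 3
k=3  2 · 0 · 1 · 2
0 · 2 · 0 · 2
2 · 2 · 0 · 2
3 · 3 · 2 · 3
k=4  2 · 0 · 1 · 3
0 · 2 · 0 · 2
2 · 2 · 0 · 2
3 · 3 · 2 · 3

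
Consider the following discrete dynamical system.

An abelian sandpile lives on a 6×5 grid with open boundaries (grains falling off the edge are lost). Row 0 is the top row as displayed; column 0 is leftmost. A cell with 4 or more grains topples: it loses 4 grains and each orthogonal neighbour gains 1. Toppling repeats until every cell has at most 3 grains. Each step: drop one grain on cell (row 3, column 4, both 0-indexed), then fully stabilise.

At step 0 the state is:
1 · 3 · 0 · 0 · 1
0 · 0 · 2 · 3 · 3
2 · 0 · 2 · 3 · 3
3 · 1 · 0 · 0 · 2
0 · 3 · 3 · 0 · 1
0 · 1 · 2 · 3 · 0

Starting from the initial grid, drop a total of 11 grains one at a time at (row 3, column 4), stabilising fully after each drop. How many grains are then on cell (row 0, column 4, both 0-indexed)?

[0] 1 · 3 · 0 · 0 · 1
0 · 0 · 2 · 3 · 3
2 · 0 · 2 · 3 · 3
3 · 1 · 0 · 0 · 2
0 · 3 · 3 · 0 · 1
0 · 1 · 2 · 3 · 0
[1] 1 · 3 · 0 · 0 · 1
0 · 0 · 2 · 3 · 3
2 · 0 · 2 · 3 · 3
3 · 1 · 0 · 0 · 3
0 · 3 · 3 · 0 · 1
0 · 1 · 2 · 3 · 0
[2] 1 · 3 · 0 · 1 · 2
0 · 0 · 3 · 1 · 1
2 · 0 · 3 · 1 · 2
3 · 1 · 0 · 2 · 1
0 · 3 · 3 · 0 · 2
0 · 1 · 2 · 3 · 0
[3] 1 · 3 · 0 · 1 · 2
0 · 0 · 3 · 1 · 1
2 · 0 · 3 · 1 · 2
3 · 1 · 0 · 2 · 2
0 · 3 · 3 · 0 · 2
0 · 1 · 2 · 3 · 0
[4] 1 · 3 · 0 · 1 · 2
0 · 0 · 3 · 1 · 1
2 · 0 · 3 · 1 · 2
3 · 1 · 0 · 2 · 3
0 · 3 · 3 · 0 · 2
0 · 1 · 2 · 3 · 0
[5] 1 · 3 · 0 · 1 · 2
0 · 0 · 3 · 1 · 1
2 · 0 · 3 · 1 · 3
3 · 1 · 0 · 3 · 0
0 · 3 · 3 · 0 · 3
0 · 1 · 2 · 3 · 0
[6] 1 · 3 · 0 · 1 · 2
0 · 0 · 3 · 1 · 1
2 · 0 · 3 · 1 · 3
3 · 1 · 0 · 3 · 1
0 · 3 · 3 · 0 · 3
0 · 1 · 2 · 3 · 0
[7] 1 · 3 · 0 · 1 · 2
0 · 0 · 3 · 1 · 1
2 · 0 · 3 · 1 · 3
3 · 1 · 0 · 3 · 2
0 · 3 · 3 · 0 · 3
0 · 1 · 2 · 3 · 0
[8] 1 · 3 · 0 · 1 · 2
0 · 0 · 3 · 1 · 1
2 · 0 · 3 · 1 · 3
3 · 1 · 0 · 3 · 3
0 · 3 · 3 · 0 · 3
0 · 1 · 2 · 3 · 0
[9] 1 · 3 · 0 · 1 · 2
0 · 0 · 3 · 1 · 2
2 · 0 · 3 · 3 · 0
3 · 1 · 1 · 0 · 3
0 · 3 · 3 · 2 · 0
0 · 1 · 2 · 3 · 1
[10] 1 · 3 · 0 · 1 · 2
0 · 0 · 3 · 1 · 2
2 · 0 · 3 · 3 · 1
3 · 1 · 1 · 1 · 0
0 · 3 · 3 · 2 · 1
0 · 1 · 2 · 3 · 1
[11] 1 · 3 · 0 · 1 · 2
0 · 0 · 3 · 1 · 2
2 · 0 · 3 · 3 · 1
3 · 1 · 1 · 1 · 1
0 · 3 · 3 · 2 · 1
0 · 1 · 2 · 3 · 1

2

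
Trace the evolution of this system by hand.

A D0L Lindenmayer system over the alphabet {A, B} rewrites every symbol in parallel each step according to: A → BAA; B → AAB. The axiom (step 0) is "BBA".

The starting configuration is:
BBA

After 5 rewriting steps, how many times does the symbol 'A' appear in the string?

486

t=0: BBA
t=1: AABAABBAA
t=2: BAABAAAABBAABAAAABAABBAABAA
t=3: AABBAABAAAABBAABAABAABAAAABAABBAABAAAABBAABAABAABAAAABBAABAAAABAABBAABAAAABBAABAA
t=4: BAABAAAABAABBAABAAAABBAABAABAABAAAABAABBAABAAAABBAABAAAABB…AAABBAABAAAABAABBAABAAAABBAABAABAABAAAABAABBAABAAAABBAABAA  (len 243)
t=5: AABBAABAAAABBAABAABAABAAAABBAABAAAABAABBAABAAAABBAABAABAAB…AAABBAABAAAABAABBAABAAAABBAABAABAABAAAABAABBAABAAAABBAABAA  (len 729)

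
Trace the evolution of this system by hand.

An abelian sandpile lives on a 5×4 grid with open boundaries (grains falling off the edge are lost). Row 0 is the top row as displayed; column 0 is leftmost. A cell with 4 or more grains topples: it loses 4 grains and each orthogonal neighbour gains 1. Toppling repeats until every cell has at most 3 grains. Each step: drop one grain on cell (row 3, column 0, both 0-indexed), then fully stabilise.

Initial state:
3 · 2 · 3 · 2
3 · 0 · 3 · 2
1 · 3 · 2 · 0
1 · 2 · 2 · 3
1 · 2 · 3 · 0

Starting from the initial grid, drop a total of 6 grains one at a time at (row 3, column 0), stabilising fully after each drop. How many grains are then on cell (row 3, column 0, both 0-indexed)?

3

gen 0: 3 · 2 · 3 · 2
3 · 0 · 3 · 2
1 · 3 · 2 · 0
1 · 2 · 2 · 3
1 · 2 · 3 · 0
gen 1: 3 · 2 · 3 · 2
3 · 0 · 3 · 2
1 · 3 · 2 · 0
2 · 2 · 2 · 3
1 · 2 · 3 · 0
gen 2: 3 · 2 · 3 · 2
3 · 0 · 3 · 2
1 · 3 · 2 · 0
3 · 2 · 2 · 3
1 · 2 · 3 · 0
gen 3: 3 · 2 · 3 · 2
3 · 0 · 3 · 2
2 · 3 · 2 · 0
0 · 3 · 2 · 3
2 · 2 · 3 · 0
gen 4: 3 · 2 · 3 · 2
3 · 0 · 3 · 2
2 · 3 · 2 · 0
1 · 3 · 2 · 3
2 · 2 · 3 · 0
gen 5: 3 · 2 · 3 · 2
3 · 0 · 3 · 2
2 · 3 · 2 · 0
2 · 3 · 2 · 3
2 · 2 · 3 · 0
gen 6: 3 · 2 · 3 · 2
3 · 0 · 3 · 2
2 · 3 · 2 · 0
3 · 3 · 2 · 3
2 · 2 · 3 · 0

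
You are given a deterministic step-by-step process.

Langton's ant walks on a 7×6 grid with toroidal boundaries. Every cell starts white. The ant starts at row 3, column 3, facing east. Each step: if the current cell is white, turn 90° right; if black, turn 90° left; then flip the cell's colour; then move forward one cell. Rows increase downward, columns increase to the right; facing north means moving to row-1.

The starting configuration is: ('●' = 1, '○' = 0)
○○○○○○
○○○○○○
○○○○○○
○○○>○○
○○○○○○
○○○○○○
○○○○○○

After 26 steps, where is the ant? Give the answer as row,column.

2,0

[0] ○○○○○○
○○○○○○
○○○○○○
○○○>○○
○○○○○○
○○○○○○
○○○○○○
[1] ○○○○○○
○○○○○○
○○○○○○
○○○●○○
○○○v○○
○○○○○○
○○○○○○
[2] ○○○○○○
○○○○○○
○○○○○○
○○○●○○
○○<●○○
○○○○○○
○○○○○○
[3] ○○○○○○
○○○○○○
○○○○○○
○○^●○○
○○●●○○
○○○○○○
○○○○○○
[4] ○○○○○○
○○○○○○
○○○○○○
○○●>○○
○○●●○○
○○○○○○
○○○○○○
[5] ○○○○○○
○○○○○○
○○○^○○
○○●○○○
○○●●○○
○○○○○○
○○○○○○
[6] ○○○○○○
○○○○○○
○○○●>○
○○●○○○
○○●●○○
○○○○○○
○○○○○○
[7] ○○○○○○
○○○○○○
○○○●●○
○○●○v○
○○●●○○
○○○○○○
○○○○○○
[8] ○○○○○○
○○○○○○
○○○●●○
○○●<●○
○○●●○○
○○○○○○
○○○○○○
[9] ○○○○○○
○○○○○○
○○○^●○
○○●●●○
○○●●○○
○○○○○○
○○○○○○
[10] ○○○○○○
○○○○○○
○○<○●○
○○●●●○
○○●●○○
○○○○○○
○○○○○○
[11] ○○○○○○
○○^○○○
○○●○●○
○○●●●○
○○●●○○
○○○○○○
○○○○○○
[12] ○○○○○○
○○●>○○
○○●○●○
○○●●●○
○○●●○○
○○○○○○
○○○○○○
[13] ○○○○○○
○○●●○○
○○●v●○
○○●●●○
○○●●○○
○○○○○○
○○○○○○
[14] ○○○○○○
○○●●○○
○○<●●○
○○●●●○
○○●●○○
○○○○○○
○○○○○○
[15] ○○○○○○
○○●●○○
○○○●●○
○○v●●○
○○●●○○
○○○○○○
○○○○○○
[16] ○○○○○○
○○●●○○
○○○●●○
○○○>●○
○○●●○○
○○○○○○
○○○○○○
[17] ○○○○○○
○○●●○○
○○○^●○
○○○○●○
○○●●○○
○○○○○○
○○○○○○
[18] ○○○○○○
○○●●○○
○○<○●○
○○○○●○
○○●●○○
○○○○○○
○○○○○○
[19] ○○○○○○
○○^●○○
○○●○●○
○○○○●○
○○●●○○
○○○○○○
○○○○○○
[20] ○○○○○○
○<○●○○
○○●○●○
○○○○●○
○○●●○○
○○○○○○
○○○○○○
[21] ○^○○○○
○●○●○○
○○●○●○
○○○○●○
○○●●○○
○○○○○○
○○○○○○
[22] ○●>○○○
○●○●○○
○○●○●○
○○○○●○
○○●●○○
○○○○○○
○○○○○○
[23] ○●●○○○
○●v●○○
○○●○●○
○○○○●○
○○●●○○
○○○○○○
○○○○○○
[24] ○●●○○○
○<●●○○
○○●○●○
○○○○●○
○○●●○○
○○○○○○
○○○○○○
[25] ○●●○○○
○○●●○○
○v●○●○
○○○○●○
○○●●○○
○○○○○○
○○○○○○
[26] ○●●○○○
○○●●○○
<●●○●○
○○○○●○
○○●●○○
○○○○○○
○○○○○○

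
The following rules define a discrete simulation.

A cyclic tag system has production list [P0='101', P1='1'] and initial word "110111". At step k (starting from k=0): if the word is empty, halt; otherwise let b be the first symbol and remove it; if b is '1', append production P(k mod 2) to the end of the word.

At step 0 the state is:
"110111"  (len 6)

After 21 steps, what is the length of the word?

17

step 0: "110111"  (len 6)
step 1: "10111101"  (len 8)
step 2: "01111011"  (len 8)
step 3: "1111011"  (len 7)
step 4: "1110111"  (len 7)
step 5: "110111101"  (len 9)
step 6: "101111011"  (len 9)
step 7: "01111011101"  (len 11)
step 8: "1111011101"  (len 10)
step 9: "111011101101"  (len 12)
step 10: "110111011011"  (len 12)
step 11: "10111011011101"  (len 14)
step 12: "01110110111011"  (len 14)
step 13: "1110110111011"  (len 13)
step 14: "1101101110111"  (len 13)
step 15: "101101110111101"  (len 15)
step 16: "011011101111011"  (len 15)
step 17: "11011101111011"  (len 14)
step 18: "10111011110111"  (len 14)
step 19: "0111011110111101"  (len 16)
step 20: "111011110111101"  (len 15)
step 21: "11011110111101101"  (len 17)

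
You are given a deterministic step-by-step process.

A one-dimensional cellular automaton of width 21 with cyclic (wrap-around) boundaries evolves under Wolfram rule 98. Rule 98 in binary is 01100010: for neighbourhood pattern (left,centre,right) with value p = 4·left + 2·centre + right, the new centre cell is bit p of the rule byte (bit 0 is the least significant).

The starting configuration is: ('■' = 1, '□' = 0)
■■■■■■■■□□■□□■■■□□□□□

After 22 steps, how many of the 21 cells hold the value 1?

5

0) ■■■■■■■■□□■□□■■■□□□□□
1) □□□□□□□■□■□□■□□■□□□□■
2) □□□□□□■□■□□■□□■□□□□■□
3) □□□□□■□■□□■□□■□□□□■□□
4) □□□□■□■□□■□□■□□□□■□□□
5) □□□■□■□□■□□■□□□□■□□□□
6) □□■□■□□■□□■□□□□■□□□□□
7) □■□■□□■□□■□□□□■□□□□□□
8) ■□■□□■□□■□□□□■□□□□□□□
9) □■□□■□□■□□□□■□□□□□□□■
10) ■□□■□□■□□□□■□□□□□□□■□
11) □□■□□■□□□□■□□□□□□□■□■
12) □■□□■□□□□■□□□□□□□■□■□
13) ■□□■□□□□■□□□□□□□■□■□□
14) □□■□□□□■□□□□□□□■□■□□■
15) □■□□□□■□□□□□□□■□■□□■□
16) ■□□□□■□□□□□□□■□■□□■□□
17) □□□□■□□□□□□□■□■□□■□□■
18) □□□■□□□□□□□■□■□□■□□■□
19) □□■□□□□□□□■□■□□■□□■□□
20) □■□□□□□□□■□■□□■□□■□□□
21) ■□□□□□□□■□■□□■□□■□□□□
22) □□□□□□□■□■□□■□□■□□□□■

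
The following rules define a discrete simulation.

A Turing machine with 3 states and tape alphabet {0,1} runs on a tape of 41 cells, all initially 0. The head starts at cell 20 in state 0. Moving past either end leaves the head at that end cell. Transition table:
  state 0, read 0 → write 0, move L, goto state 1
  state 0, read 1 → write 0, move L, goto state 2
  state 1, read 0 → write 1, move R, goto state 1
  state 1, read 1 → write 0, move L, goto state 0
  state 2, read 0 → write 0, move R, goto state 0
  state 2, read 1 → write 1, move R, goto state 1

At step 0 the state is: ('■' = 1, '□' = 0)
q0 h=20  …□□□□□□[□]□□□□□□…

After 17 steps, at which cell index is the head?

0) q0 h=20  …□□□□□□[□]□□□□□□…
1) q1 h=19  …□□□□□□[□]□□□□□□…
2) q1 h=20  …□□□□□■[□]□□□□□□…
3) q1 h=21  …□□□□■■[□]□□□□□□…
4) q1 h=22  …□□□■■■[□]□□□□□□…
5) q1 h=23  …□□■■■■[□]□□□□□□…
6) q1 h=24  …□■■■■■[□]□□□□□□…
7) q1 h=25  …■■■■■■[□]□□□□□□…
8) q1 h=26  …■■■■■■[□]□□□□□□…
9) q1 h=27  …■■■■■■[□]□□□□□□…
10) q1 h=28  …■■■■■■[□]□□□□□□…
11) q1 h=29  …■■■■■■[□]□□□□□□…
12) q1 h=30  …■■■■■■[□]□□□□□□…
13) q1 h=31  …■■■■■■[□]□□□□□□…
14) q1 h=32  …■■■■■■[□]□□□□□□…
15) q1 h=33  …■■■■■■[□]□□□□□□…
16) q1 h=34  …■■■■■■[□]□□□□□□|
17) q1 h=35  …■■■■■■[□]□□□□□|

35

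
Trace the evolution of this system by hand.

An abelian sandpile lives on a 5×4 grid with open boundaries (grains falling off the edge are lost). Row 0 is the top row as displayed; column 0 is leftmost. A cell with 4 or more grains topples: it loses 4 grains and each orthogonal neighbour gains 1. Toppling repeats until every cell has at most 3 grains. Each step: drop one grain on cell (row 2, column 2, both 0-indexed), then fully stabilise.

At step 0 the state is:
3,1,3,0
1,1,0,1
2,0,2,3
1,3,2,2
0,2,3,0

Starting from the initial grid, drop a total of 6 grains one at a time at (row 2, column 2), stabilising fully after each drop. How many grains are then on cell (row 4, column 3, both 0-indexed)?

k=0  3,1,3,0
1,1,0,1
2,0,2,3
1,3,2,2
0,2,3,0
k=1  3,1,3,0
1,1,0,1
2,0,3,3
1,3,2,2
0,2,3,0
k=2  3,1,3,0
1,1,1,2
2,1,1,0
1,3,3,3
0,2,3,0
k=3  3,1,3,0
1,1,1,2
2,1,2,0
1,3,3,3
0,2,3,0
k=4  3,1,3,0
1,1,1,2
2,1,3,0
1,3,3,3
0,2,3,0
k=5  3,1,3,0
1,1,2,2
2,3,1,2
2,1,3,0
1,0,1,2
k=6  3,1,3,0
1,1,2,2
2,3,2,2
2,1,3,0
1,0,1,2

2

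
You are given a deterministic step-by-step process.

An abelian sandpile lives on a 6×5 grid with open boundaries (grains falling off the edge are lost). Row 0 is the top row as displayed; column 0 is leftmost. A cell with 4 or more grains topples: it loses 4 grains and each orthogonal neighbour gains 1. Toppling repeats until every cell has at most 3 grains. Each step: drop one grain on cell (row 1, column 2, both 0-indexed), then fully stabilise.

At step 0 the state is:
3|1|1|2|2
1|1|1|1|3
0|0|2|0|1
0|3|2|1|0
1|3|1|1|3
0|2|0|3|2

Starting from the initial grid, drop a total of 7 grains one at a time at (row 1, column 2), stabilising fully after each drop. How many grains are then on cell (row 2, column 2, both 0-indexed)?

0

[0] 3|1|1|2|2
1|1|1|1|3
0|0|2|0|1
0|3|2|1|0
1|3|1|1|3
0|2|0|3|2
[1] 3|1|1|2|2
1|1|2|1|3
0|0|2|0|1
0|3|2|1|0
1|3|1|1|3
0|2|0|3|2
[2] 3|1|1|2|2
1|1|3|1|3
0|0|2|0|1
0|3|2|1|0
1|3|1|1|3
0|2|0|3|2
[3] 3|1|2|2|2
1|2|0|2|3
0|0|3|0|1
0|3|2|1|0
1|3|1|1|3
0|2|0|3|2
[4] 3|1|2|2|2
1|2|1|2|3
0|0|3|0|1
0|3|2|1|0
1|3|1|1|3
0|2|0|3|2
[5] 3|1|2|2|2
1|2|2|2|3
0|0|3|0|1
0|3|2|1|0
1|3|1|1|3
0|2|0|3|2
[6] 3|1|2|2|2
1|2|3|2|3
0|0|3|0|1
0|3|2|1|0
1|3|1|1|3
0|2|0|3|2
[7] 3|1|3|2|2
1|3|1|3|3
0|1|0|1|1
0|3|3|1|0
1|3|1|1|3
0|2|0|3|2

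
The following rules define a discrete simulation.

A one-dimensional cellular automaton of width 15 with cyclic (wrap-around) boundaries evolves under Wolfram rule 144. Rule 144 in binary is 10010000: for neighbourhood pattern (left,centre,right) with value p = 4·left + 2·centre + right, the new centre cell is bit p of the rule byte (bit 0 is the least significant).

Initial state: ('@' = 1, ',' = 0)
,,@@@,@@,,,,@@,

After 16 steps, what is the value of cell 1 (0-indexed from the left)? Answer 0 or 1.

0

t=0: ,,@@@,@@,,,,@@,
t=1: ,,,@,,,,@,,,,,@
t=2: @,,,@,,,,@,,,,,
t=3: ,@,,,@,,,,@,,,,
t=4: ,,@,,,@,,,,@,,,
t=5: ,,,@,,,@,,,,@,,
t=6: ,,,,@,,,@,,,,@,
t=7: ,,,,,@,,,@,,,,@
t=8: @,,,,,@,,,@,,,,
t=9: ,@,,,,,@,,,@,,,
t=10: ,,@,,,,,@,,,@,,
t=11: ,,,@,,,,,@,,,@,
t=12: ,,,,@,,,,,@,,,@
t=13: @,,,,@,,,,,@,,,
t=14: ,@,,,,@,,,,,@,,
t=15: ,,@,,,,@,,,,,@,
t=16: ,,,@,,,,@,,,,,@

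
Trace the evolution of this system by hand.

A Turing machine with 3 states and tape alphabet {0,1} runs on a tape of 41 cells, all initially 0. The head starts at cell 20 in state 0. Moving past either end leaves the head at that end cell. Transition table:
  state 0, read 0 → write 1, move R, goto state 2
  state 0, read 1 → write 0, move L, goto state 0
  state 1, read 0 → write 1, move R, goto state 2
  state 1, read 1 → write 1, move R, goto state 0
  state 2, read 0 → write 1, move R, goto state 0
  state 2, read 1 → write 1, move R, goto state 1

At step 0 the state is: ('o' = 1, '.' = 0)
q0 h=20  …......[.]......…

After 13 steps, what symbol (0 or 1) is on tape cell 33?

step 0: q0 h=20  …......[.]......…
step 1: q2 h=21  ….....o[.]......…
step 2: q0 h=22  …....oo[.]......…
step 3: q2 h=23  …...ooo[.]......…
step 4: q0 h=24  …..oooo[.]......…
step 5: q2 h=25  ….ooooo[.]......…
step 6: q0 h=26  …oooooo[.]......…
step 7: q2 h=27  …oooooo[.]......…
step 8: q0 h=28  …oooooo[.]......…
step 9: q2 h=29  …oooooo[.]......…
step 10: q0 h=30  …oooooo[.]......…
step 11: q2 h=31  …oooooo[.]......…
step 12: q0 h=32  …oooooo[.]......…
step 13: q2 h=33  …oooooo[.]......…

0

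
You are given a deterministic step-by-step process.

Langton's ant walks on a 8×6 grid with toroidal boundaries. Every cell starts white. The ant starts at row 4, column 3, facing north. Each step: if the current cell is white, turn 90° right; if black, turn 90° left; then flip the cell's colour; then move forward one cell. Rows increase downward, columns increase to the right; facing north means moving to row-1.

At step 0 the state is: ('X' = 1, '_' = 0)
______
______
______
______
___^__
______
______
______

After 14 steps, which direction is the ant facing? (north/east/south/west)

south

step 0: ______
______
______
______
___^__
______
______
______
step 1: ______
______
______
______
___X>_
______
______
______
step 2: ______
______
______
______
___XX_
____v_
______
______
step 3: ______
______
______
______
___XX_
___<X_
______
______
step 4: ______
______
______
______
___^X_
___XX_
______
______
step 5: ______
______
______
______
__<_X_
___XX_
______
______
step 6: ______
______
______
__^___
__X_X_
___XX_
______
______
step 7: ______
______
______
__X>__
__X_X_
___XX_
______
______
step 8: ______
______
______
__XX__
__XvX_
___XX_
______
______
step 9: ______
______
______
__XX__
__<XX_
___XX_
______
______
step 10: ______
______
______
__XX__
___XX_
__vXX_
______
______
step 11: ______
______
______
__XX__
___XX_
_<XXX_
______
______
step 12: ______
______
______
__XX__
_^_XX_
_XXXX_
______
______
step 13: ______
______
______
__XX__
_X>XX_
_XXXX_
______
______
step 14: ______
______
______
__XX__
_XXXX_
_XvXX_
______
______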